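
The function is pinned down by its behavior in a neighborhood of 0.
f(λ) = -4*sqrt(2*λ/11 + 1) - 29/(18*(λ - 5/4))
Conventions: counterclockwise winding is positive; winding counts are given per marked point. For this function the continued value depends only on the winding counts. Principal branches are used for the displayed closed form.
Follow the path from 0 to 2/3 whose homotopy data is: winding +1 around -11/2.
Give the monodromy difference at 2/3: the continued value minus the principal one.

Continued minus principal equals (8/33)*sqrt(1221).

The rational part is single-valued and drops out of the difference; each branch term changes only by its own monodromy.
(-4)*sqrt(1 - λ/(-11/2)): winding +1 is odd, the square root flips sign, contributing -2*(-4)*sqrt(1 - (2/3)/(-11/2)) = -2*(-4)*sqrt(37/33) = (8/33)*sqrt(1221).
Summing the contributions at λ = 2/3 gives (8/33)*sqrt(1221).


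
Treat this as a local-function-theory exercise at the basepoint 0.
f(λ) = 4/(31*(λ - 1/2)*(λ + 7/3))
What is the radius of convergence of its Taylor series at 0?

Denominator factor (λ + 7/3): pole of order 1 at -7/3, modulus 7/3.
Denominator factor (λ - 1/2): pole of order 1 at 1/2, modulus 1/2.
The radius of convergence is the smallest modulus among the singular points: 1/2.

The radius of convergence is 1/2.


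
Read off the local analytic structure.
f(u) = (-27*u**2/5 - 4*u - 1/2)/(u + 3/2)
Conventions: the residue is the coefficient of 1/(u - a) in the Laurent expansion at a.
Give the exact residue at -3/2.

At the order-1 pole -3/2 set g(u) = (u - (-3/2))*f(u) = -27*u**2/5 - 4*u - 1/2.
Simple pole: residue = g(a) at a = -3/2, which is -133/20.

The residue is -133/20.


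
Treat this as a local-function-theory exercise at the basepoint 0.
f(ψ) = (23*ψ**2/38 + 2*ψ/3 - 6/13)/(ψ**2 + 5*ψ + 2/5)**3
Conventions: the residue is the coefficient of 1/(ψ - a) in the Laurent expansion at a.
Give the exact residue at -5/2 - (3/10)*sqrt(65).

The factor ψ**2 + 5*ψ + 2/5 splits as (ψ - a)(ψ - a') with a = -5/2 - (3/10)*sqrt(65), a' = -5/2 + (3/10)*sqrt(65). At the order-3 pole a set g(ψ) = (ψ - a)^3*f(ψ) = [23*ψ**2/38 + 2*ψ/3 - 6/13] / (ψ - a')^3.
Order-3 pole: residue = g''(a)/2; g''(-5/2 - (3/10)*sqrt(65)) = -(35155/131866137)*sqrt(65), so the residue is -(35155/263732274)*sqrt(65).

The residue is -(35155/263732274)*sqrt(65).


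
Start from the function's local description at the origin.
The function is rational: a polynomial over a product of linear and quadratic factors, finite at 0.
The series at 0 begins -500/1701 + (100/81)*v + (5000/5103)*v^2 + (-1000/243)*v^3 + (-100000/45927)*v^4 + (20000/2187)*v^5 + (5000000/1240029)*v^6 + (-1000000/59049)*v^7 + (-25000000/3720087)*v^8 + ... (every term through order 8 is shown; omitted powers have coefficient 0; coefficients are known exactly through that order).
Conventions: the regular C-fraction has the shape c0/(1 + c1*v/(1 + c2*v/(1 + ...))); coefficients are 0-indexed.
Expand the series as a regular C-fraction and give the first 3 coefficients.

Taylor coefficients (read off): a_0 = -500/1701, a_1 = 100/81, a_2 = 5000/5103.
c0 = a_0 = -500/1701. Peel one level at a time: if S = 1 + c*v/S' with S'(0) = 1, then c is the v-coefficient of S and S' = c*v/(S - 1).
S_1 = c0/f = 1 + (21/5)*v + (1573/75)*v^2 + ...; c1 = 21/5.
S_2 = c1*v/(S_1 - 1) = 1 + (-1573/315)*v + ...; c2 = -1573/315.

The regular C-fraction coefficients are [-500/1701, 21/5, -1573/315].


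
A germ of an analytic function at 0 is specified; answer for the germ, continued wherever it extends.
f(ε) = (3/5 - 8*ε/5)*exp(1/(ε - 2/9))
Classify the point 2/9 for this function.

The exponent 1/(ε - (2/9)) has a pole at 2/9, so exp(1/(ε - (2/9))) takes every nonzero value near it: an essential singularity (not a pole of any order).

The point is an essential singularity.


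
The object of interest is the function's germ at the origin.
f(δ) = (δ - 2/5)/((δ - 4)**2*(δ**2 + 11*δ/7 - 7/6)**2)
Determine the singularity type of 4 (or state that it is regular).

The point is a pole of order 2.

The denominator factor δ - 4 vanishes at 4 and appears to the power 2; the numerator there equals 18/5, nonzero, and no other factor vanishes.
Hence a pole whose order is the multiplicity, 2.


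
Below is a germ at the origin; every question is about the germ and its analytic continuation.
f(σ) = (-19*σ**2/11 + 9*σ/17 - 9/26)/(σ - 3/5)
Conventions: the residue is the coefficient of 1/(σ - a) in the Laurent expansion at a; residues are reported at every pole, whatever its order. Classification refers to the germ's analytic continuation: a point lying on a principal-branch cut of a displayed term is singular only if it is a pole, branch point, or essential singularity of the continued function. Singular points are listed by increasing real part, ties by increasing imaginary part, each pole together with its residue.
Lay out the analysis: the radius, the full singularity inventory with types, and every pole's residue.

Denominator factor (σ - 3/5): pole of order 1 at 3/5, modulus 3/5.
The radius of convergence is the smallest modulus among the singular points: 3/5.
At the order-1 pole 3/5 set g(σ) = (σ - (3/5))*f(σ) = -19*σ**2/11 + 9*σ/17 - 9/26.
Simple pole: residue = g(a) at a = 3/5, which is -79047/121550.

Radius of convergence at 0: 3/5.
At 3/5: a pole of order 1; residue -79047/121550.


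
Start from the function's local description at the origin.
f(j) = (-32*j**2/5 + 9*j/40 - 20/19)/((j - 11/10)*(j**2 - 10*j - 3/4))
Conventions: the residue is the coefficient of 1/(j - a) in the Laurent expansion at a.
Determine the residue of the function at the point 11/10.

At the order-1 pole 11/10 set g(j) = (j - (11/10))*f(j) = (-32*j**2/5 + 9*j/40 - 20/19)/(j**2 - 10*j - 3/4).
Simple pole: residue = g(a) at a = 11/10, which is 324867/400520.

The residue is 324867/400520.


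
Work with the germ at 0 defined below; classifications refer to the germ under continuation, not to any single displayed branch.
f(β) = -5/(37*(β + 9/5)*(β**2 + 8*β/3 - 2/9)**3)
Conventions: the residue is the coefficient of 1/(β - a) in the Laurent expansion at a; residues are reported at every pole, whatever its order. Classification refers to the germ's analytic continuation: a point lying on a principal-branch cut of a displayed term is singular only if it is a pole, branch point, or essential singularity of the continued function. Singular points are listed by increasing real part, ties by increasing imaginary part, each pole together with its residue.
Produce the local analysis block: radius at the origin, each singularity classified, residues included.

Radius of convergence at 0: -4/3 + sqrt(2).
At -4/3 - sqrt(2): a pole of order 3; residue -56953125/4771608874 - (1482706575/305382967936)*sqrt(2).
At -9/5: a pole of order 1; residue 56953125/2385804437.
At -4/3 + sqrt(2): a pole of order 3; residue -56953125/4771608874 + (1482706575/305382967936)*sqrt(2).


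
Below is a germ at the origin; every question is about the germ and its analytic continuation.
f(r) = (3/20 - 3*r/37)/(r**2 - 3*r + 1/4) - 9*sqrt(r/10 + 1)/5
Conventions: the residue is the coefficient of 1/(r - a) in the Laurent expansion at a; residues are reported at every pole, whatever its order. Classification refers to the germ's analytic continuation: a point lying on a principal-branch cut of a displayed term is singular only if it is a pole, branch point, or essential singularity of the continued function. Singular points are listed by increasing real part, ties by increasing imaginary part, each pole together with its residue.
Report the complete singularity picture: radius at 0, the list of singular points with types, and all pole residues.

Denominator factor (r**2 - 3*r + 1/4): discriminant 8, real irrational roots 3/2 + sqrt(2) and 3/2 - sqrt(2); poles of order 1, moduli 3/2 + sqrt(2) and 3/2 - sqrt(2).
Branch term (-9/5)*sqrt(1 - r/(-10)): its argument vanishes at r = -10, a square-root branch point, modulus 10.
The radius of convergence is the smallest modulus among the singular points: 3/2 - sqrt(2).
The branch term is analytic at 3/2 - sqrt(2) and contributes nothing to the residue; only the rational part matters.
The factor r**2 - 3*r + 1/4 splits as (r - a)(r - a') with a = 3/2 - sqrt(2), a' = 3/2 + sqrt(2). At the order-1 pole a set g(r) = (r - a)*(rational part) = [3/20 - 3*r/37] / (r - a').
Simple pole: residue = g(a) at a = 3/2 - sqrt(2), which is -3/74 - (21/2960)*sqrt(2).
The branch term is analytic at 3/2 + sqrt(2) and contributes nothing to the residue; only the rational part matters.
The factor r**2 - 3*r + 1/4 splits as (r - a)(r - a') with a = 3/2 + sqrt(2), a' = 3/2 - sqrt(2). At the order-1 pole a set g(r) = (r - a)*(rational part) = [3/20 - 3*r/37] / (r - a').
Simple pole: residue = g(a) at a = 3/2 + sqrt(2), which is -3/74 + (21/2960)*sqrt(2).
List the singular points by increasing real part (a conjugate pair: the negative imaginary part first).

Radius of convergence at 0: 3/2 - sqrt(2).
At -10: an algebraic (square-root) branch point.
At 3/2 - sqrt(2): a pole of order 1; residue -3/74 - (21/2960)*sqrt(2).
At 3/2 + sqrt(2): a pole of order 1; residue -3/74 + (21/2960)*sqrt(2).


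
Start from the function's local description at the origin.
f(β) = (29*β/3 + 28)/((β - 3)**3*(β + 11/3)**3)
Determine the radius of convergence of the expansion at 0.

Denominator factor (β - 3)^3: pole of order 3 at 3, modulus 3.
Denominator factor (β + 11/3)^3: pole of order 3 at -11/3, modulus 11/3.
The radius of convergence is the smallest modulus among the singular points: 3.

The radius of convergence is 3.


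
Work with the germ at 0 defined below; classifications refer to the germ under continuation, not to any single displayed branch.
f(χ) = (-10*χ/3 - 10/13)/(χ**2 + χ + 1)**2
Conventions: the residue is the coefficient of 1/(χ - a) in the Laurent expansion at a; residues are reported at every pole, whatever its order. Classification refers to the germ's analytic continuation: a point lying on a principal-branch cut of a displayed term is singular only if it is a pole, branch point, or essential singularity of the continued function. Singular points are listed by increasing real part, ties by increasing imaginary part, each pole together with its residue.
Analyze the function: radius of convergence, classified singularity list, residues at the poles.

Radius of convergence at 0: 1.
At (-1/2) - ((1/2)*sqrt(3))*i: a pole of order 2; residue ((70/351)*sqrt(3))*i.
At (-1/2) + ((1/2)*sqrt(3))*i: a pole of order 2; residue -((70/351)*sqrt(3))*i.

Denominator factor (χ**2 + χ + 1)^2: discriminant -3, complex-conjugate roots (-1/2) + ((1/2)*sqrt(3))*i and (-1/2) - ((1/2)*sqrt(3))*i; poles of order 2, moduli 1 and 1.
The radius of convergence is the smallest modulus among the singular points: 1.
The factor χ**2 + χ + 1 splits as (χ - a)(χ - a') with a = (-1/2) - ((1/2)*sqrt(3))*i, a' = (-1/2) + ((1/2)*sqrt(3))*i. At the order-2 pole a set g(χ) = (χ - a)^2*f(χ) = [-10*χ/3 - 10/13] / (χ - a')^2.
Order-2 pole: residue = g'(a); g'((-1/2) - ((1/2)*sqrt(3))*i) = ((70/351)*sqrt(3))*i, so the residue is ((70/351)*sqrt(3))*i.
The factor χ**2 + χ + 1 splits as (χ - a)(χ - a') with a = (-1/2) + ((1/2)*sqrt(3))*i, a' = (-1/2) - ((1/2)*sqrt(3))*i. At the order-2 pole a set g(χ) = (χ - a)^2*f(χ) = [-10*χ/3 - 10/13] / (χ - a')^2.
Order-2 pole: residue = g'(a); g'((-1/2) + ((1/2)*sqrt(3))*i) = -((70/351)*sqrt(3))*i, so the residue is -((70/351)*sqrt(3))*i.
List the singular points by increasing real part (a conjugate pair: the negative imaginary part first).


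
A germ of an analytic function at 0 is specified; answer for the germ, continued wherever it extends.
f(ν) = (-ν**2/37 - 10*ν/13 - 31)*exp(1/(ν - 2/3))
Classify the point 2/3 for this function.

The exponent 1/(ν - (2/3)) has a pole at 2/3, so exp(1/(ν - (2/3))) takes every nonzero value near it: an essential singularity (not a pole of any order).

The point is an essential singularity.


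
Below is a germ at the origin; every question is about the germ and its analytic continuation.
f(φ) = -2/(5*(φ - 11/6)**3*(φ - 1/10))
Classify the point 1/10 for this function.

The point is a pole of order 1.

The denominator factor φ - 1/10 vanishes at 1/10 and appears to the power 1; the numerator there equals -2/5, nonzero, and no other factor vanishes.
Hence a pole whose order is the multiplicity, 1.


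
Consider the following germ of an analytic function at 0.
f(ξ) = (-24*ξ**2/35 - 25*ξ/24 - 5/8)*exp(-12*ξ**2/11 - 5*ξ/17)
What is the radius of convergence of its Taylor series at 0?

The factor exp(-12*ξ**2/11 - 5*ξ/17) is entire and contributes no finite singular point.
The polynomial part has no poles.
No finite singular points: the Taylor series at 0 converges everywhere.

The radius of convergence is infinite.


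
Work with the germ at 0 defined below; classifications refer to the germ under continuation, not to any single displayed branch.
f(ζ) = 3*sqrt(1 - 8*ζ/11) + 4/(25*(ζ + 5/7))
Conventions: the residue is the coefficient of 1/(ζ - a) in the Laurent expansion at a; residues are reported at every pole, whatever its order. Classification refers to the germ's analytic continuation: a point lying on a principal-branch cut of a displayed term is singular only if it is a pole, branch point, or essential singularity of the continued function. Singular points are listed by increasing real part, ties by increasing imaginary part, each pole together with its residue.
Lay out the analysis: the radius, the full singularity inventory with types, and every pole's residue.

Denominator factor (ζ + 5/7): pole of order 1 at -5/7, modulus 5/7.
Branch term (3)*sqrt(1 - ζ/(11/8)): its argument vanishes at ζ = 11/8, a square-root branch point, modulus 11/8.
The radius of convergence is the smallest modulus among the singular points: 5/7.
The branch term is analytic at -5/7 and contributes nothing to the residue; only the rational part matters.
At the order-1 pole -5/7 set g(ζ) = (ζ - (-5/7))*(rational part) = 4/25.
Simple pole: residue = g(a) at a = -5/7, which is 4/25.
List the singular points by increasing real part (a conjugate pair: the negative imaginary part first).

Radius of convergence at 0: 5/7.
At -5/7: a pole of order 1; residue 4/25.
At 11/8: an algebraic (square-root) branch point.


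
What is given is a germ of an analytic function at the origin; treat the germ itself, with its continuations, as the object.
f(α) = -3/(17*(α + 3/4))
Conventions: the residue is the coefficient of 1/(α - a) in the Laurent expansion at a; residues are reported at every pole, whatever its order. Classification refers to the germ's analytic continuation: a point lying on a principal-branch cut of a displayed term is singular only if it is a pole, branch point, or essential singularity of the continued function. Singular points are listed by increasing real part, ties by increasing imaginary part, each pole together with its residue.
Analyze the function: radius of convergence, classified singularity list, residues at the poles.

Radius of convergence at 0: 3/4.
At -3/4: a pole of order 1; residue -3/17.

Denominator factor (α + 3/4): pole of order 1 at -3/4, modulus 3/4.
The radius of convergence is the smallest modulus among the singular points: 3/4.
At the order-1 pole -3/4 set g(α) = (α - (-3/4))*f(α) = -3/17.
Simple pole: residue = g(a) at a = -3/4, which is -3/17.


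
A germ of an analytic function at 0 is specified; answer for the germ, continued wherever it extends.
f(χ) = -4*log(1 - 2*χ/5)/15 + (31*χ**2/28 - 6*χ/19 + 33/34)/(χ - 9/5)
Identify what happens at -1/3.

The point is a regular point.

Denominator factors: χ - 9/5 = -32/15 at χ = -1/3 — none vanishes.
Branch term log(1 - χ/(5/2)): argument at -1/3 is 17/15, nonzero, so -1/3 is not its branch point (a point on a principal cut is still regular for the continued germ).
So the germ continues analytically to -1/3.


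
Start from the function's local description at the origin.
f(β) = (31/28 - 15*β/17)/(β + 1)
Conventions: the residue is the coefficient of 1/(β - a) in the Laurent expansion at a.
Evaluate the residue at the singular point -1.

At the order-1 pole -1 set g(β) = (β - (-1))*f(β) = 31/28 - 15*β/17.
Simple pole: residue = g(a) at a = -1, which is 947/476.

The residue is 947/476.


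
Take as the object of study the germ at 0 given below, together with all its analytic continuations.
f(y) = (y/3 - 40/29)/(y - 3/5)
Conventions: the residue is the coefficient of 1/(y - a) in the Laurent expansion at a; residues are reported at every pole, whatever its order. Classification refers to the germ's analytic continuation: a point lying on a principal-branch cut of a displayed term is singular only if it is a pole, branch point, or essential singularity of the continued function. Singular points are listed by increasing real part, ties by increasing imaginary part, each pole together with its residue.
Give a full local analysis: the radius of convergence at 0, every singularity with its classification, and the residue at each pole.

Denominator factor (y - 3/5): pole of order 1 at 3/5, modulus 3/5.
The radius of convergence is the smallest modulus among the singular points: 3/5.
At the order-1 pole 3/5 set g(y) = (y - (3/5))*f(y) = y/3 - 40/29.
Simple pole: residue = g(a) at a = 3/5, which is -171/145.

Radius of convergence at 0: 3/5.
At 3/5: a pole of order 1; residue -171/145.


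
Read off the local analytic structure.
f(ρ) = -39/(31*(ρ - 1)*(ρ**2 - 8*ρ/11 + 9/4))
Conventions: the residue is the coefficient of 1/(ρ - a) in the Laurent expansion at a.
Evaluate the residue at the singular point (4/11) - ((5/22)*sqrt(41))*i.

The factor ρ**2 - 8*ρ/11 + 9/4 splits as (ρ - a)(ρ - a') with a = (4/11) - ((5/22)*sqrt(41))*i, a' = (4/11) + ((5/22)*sqrt(41))*i. At the order-1 pole a set g(ρ) = (ρ - a)*f(ρ) = [-39/(31*(ρ - 1))] / (ρ - a').
Simple pole: residue = g(a) at a = (4/11) - ((5/22)*sqrt(41))*i, which is (286/1147) + ((4004/235135)*sqrt(41))*i.

The residue is (286/1147) + ((4004/235135)*sqrt(41))*i.


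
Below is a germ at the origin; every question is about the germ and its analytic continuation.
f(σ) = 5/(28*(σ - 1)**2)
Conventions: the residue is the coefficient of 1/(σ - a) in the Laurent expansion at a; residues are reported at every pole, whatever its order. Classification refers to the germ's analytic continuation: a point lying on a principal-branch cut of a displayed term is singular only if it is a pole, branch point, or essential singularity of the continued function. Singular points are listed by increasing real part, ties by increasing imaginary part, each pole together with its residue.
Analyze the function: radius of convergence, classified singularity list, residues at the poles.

Denominator factor (σ - 1)^2: pole of order 2 at 1, modulus 1.
The radius of convergence is the smallest modulus among the singular points: 1.
At the order-2 pole 1 set g(σ) = (σ - (1))^2*f(σ) = 5/28.
Order-2 pole: residue = g'(a); g'(1) = 0, so the residue is 0.

Radius of convergence at 0: 1.
At 1: a pole of order 2; residue 0.


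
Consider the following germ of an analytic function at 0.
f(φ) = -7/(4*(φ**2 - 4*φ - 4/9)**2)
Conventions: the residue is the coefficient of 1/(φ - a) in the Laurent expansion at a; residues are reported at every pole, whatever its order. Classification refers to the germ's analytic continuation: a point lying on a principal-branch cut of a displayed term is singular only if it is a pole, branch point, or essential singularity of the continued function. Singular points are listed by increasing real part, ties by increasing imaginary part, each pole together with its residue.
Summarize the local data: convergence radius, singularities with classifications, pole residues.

Radius of convergence at 0: -2 + (2/3)*sqrt(10).
At 2 - (2/3)*sqrt(10): a pole of order 2; residue -(189/12800)*sqrt(10).
At 2 + (2/3)*sqrt(10): a pole of order 2; residue (189/12800)*sqrt(10).

Denominator factor (φ**2 - 4*φ - 4/9)^2: discriminant 160/9, real irrational roots 2 + (2/3)*sqrt(10) and 2 - (2/3)*sqrt(10); poles of order 2, moduli 2 + (2/3)*sqrt(10) and -2 + (2/3)*sqrt(10).
The radius of convergence is the smallest modulus among the singular points: -2 + (2/3)*sqrt(10).
The factor φ**2 - 4*φ - 4/9 splits as (φ - a)(φ - a') with a = 2 - (2/3)*sqrt(10), a' = 2 + (2/3)*sqrt(10). At the order-2 pole a set g(φ) = (φ - a)^2*f(φ) = [-7/4] / (φ - a')^2.
Order-2 pole: residue = g'(a); g'(2 - (2/3)*sqrt(10)) = -(189/12800)*sqrt(10), so the residue is -(189/12800)*sqrt(10).
The factor φ**2 - 4*φ - 4/9 splits as (φ - a)(φ - a') with a = 2 + (2/3)*sqrt(10), a' = 2 - (2/3)*sqrt(10). At the order-2 pole a set g(φ) = (φ - a)^2*f(φ) = [-7/4] / (φ - a')^2.
Order-2 pole: residue = g'(a); g'(2 + (2/3)*sqrt(10)) = (189/12800)*sqrt(10), so the residue is (189/12800)*sqrt(10).
List the singular points by increasing real part (a conjugate pair: the negative imaginary part first).


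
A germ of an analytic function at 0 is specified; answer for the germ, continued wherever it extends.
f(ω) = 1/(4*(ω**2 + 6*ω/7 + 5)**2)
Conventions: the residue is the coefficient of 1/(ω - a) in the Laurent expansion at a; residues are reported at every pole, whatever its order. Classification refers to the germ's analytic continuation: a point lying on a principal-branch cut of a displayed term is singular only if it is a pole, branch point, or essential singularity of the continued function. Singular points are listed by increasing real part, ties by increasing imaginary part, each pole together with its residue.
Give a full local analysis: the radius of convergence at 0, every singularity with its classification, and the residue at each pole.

Denominator factor (ω**2 + 6*ω/7 + 5)^2: discriminant -944/49, complex-conjugate roots (-3/7) + ((2/7)*sqrt(59))*i and (-3/7) - ((2/7)*sqrt(59))*i; poles of order 2, moduli sqrt(5) and sqrt(5).
The radius of convergence is the smallest modulus among the singular points: sqrt(5).
The factor ω**2 + 6*ω/7 + 5 splits as (ω - a)(ω - a') with a = (-3/7) - ((2/7)*sqrt(59))*i, a' = (-3/7) + ((2/7)*sqrt(59))*i. At the order-2 pole a set g(ω) = (ω - a)^2*f(ω) = [1/4] / (ω - a')^2.
Order-2 pole: residue = g'(a); g'((-3/7) - ((2/7)*sqrt(59))*i) = ((343/445568)*sqrt(59))*i, so the residue is ((343/445568)*sqrt(59))*i.
The factor ω**2 + 6*ω/7 + 5 splits as (ω - a)(ω - a') with a = (-3/7) + ((2/7)*sqrt(59))*i, a' = (-3/7) - ((2/7)*sqrt(59))*i. At the order-2 pole a set g(ω) = (ω - a)^2*f(ω) = [1/4] / (ω - a')^2.
Order-2 pole: residue = g'(a); g'((-3/7) + ((2/7)*sqrt(59))*i) = -((343/445568)*sqrt(59))*i, so the residue is -((343/445568)*sqrt(59))*i.
List the singular points by increasing real part (a conjugate pair: the negative imaginary part first).

Radius of convergence at 0: sqrt(5).
At (-3/7) - ((2/7)*sqrt(59))*i: a pole of order 2; residue ((343/445568)*sqrt(59))*i.
At (-3/7) + ((2/7)*sqrt(59))*i: a pole of order 2; residue -((343/445568)*sqrt(59))*i.


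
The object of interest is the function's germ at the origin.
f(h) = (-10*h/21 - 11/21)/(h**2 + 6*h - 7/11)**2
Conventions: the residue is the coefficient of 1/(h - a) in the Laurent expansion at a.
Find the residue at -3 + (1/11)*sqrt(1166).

The factor h**2 + 6*h - 7/11 splits as (h - a)(h - a') with a = -3 + (1/11)*sqrt(1166), a' = -3 - (1/11)*sqrt(1166). At the order-2 pole a set g(h) = (h - a)^2*f(h) = [-10*h/21 - 11/21] / (h - a')^2.
Order-2 pole: residue = g'(a); g'(-3 + (1/11)*sqrt(1166)) = -(209/943824)*sqrt(1166), so the residue is -(209/943824)*sqrt(1166).

The residue is -(209/943824)*sqrt(1166).


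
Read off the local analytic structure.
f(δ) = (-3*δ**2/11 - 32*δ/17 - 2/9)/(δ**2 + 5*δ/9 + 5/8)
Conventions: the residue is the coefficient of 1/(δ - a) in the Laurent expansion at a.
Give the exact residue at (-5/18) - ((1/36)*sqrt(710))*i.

The factor δ**2 + 5*δ/9 + 5/8 splits as (δ - a)(δ - a') with a = (-5/18) - ((1/36)*sqrt(710))*i, a' = (-5/18) + ((1/36)*sqrt(710))*i. At the order-1 pole a set g(δ) = (δ - a)*f(δ) = [-3*δ**2/11 - 32*δ/17 - 2/9] / (δ - a').
Simple pole: residue = g(a) at a = (-5/18) - ((1/36)*sqrt(710))*i, which is (-971/1122) + ((17329/1593240)*sqrt(710))*i.

The residue is (-971/1122) + ((17329/1593240)*sqrt(710))*i.


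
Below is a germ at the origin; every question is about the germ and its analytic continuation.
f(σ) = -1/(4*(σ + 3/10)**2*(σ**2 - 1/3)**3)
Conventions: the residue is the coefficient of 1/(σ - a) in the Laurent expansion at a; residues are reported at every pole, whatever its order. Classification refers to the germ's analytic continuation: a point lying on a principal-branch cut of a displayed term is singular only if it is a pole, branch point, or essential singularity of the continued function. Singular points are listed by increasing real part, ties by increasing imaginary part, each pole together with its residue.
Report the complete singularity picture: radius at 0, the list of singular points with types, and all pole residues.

Radius of convergence at 0: 3/10.
At -(1/3)*sqrt(3): a pole of order 3; residue 1822500000/28398241 + (17627995575/454371856)*sqrt(3).
At -3/10: a pole of order 2; residue -3645000000/28398241.
At (1/3)*sqrt(3): a pole of order 3; residue 1822500000/28398241 - (17627995575/454371856)*sqrt(3).

Denominator factor (σ + 3/10)^2: pole of order 2 at -3/10, modulus 3/10.
Denominator factor (σ**2 - 1/3)^3: discriminant 4/3, real irrational roots (1/3)*sqrt(3) and -(1/3)*sqrt(3); poles of order 3, moduli (1/3)*sqrt(3) and (1/3)*sqrt(3).
The radius of convergence is the smallest modulus among the singular points: 3/10.
The factor σ**2 - 1/3 splits as (σ - a)(σ - a') with a = -(1/3)*sqrt(3), a' = (1/3)*sqrt(3). At the order-3 pole a set g(σ) = (σ - a)^3*f(σ) = [-1/(4*(σ + 3/10)**2)] / (σ - a')^3.
Order-3 pole: residue = g''(a)/2; g''(-(1/3)*sqrt(3)) = 3645000000/28398241 + (17627995575/227185928)*sqrt(3), so the residue is 1822500000/28398241 + (17627995575/454371856)*sqrt(3).
At the order-2 pole -3/10 set g(σ) = (σ - (-3/10))^2*f(σ) = -1/(4*(σ**2 - 1/3)**3).
Order-2 pole: residue = g'(a); g'(-3/10) = -3645000000/28398241, so the residue is -3645000000/28398241.
The factor σ**2 - 1/3 splits as (σ - a)(σ - a') with a = (1/3)*sqrt(3), a' = -(1/3)*sqrt(3). At the order-3 pole a set g(σ) = (σ - a)^3*f(σ) = [-1/(4*(σ + 3/10)**2)] / (σ - a')^3.
Order-3 pole: residue = g''(a)/2; g''((1/3)*sqrt(3)) = 3645000000/28398241 - (17627995575/227185928)*sqrt(3), so the residue is 1822500000/28398241 - (17627995575/454371856)*sqrt(3).
List the singular points by increasing real part (a conjugate pair: the negative imaginary part first).


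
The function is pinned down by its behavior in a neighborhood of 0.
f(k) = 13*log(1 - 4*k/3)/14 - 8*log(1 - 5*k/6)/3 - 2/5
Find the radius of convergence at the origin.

Branch term (13/14)*log(1 - k/(3/4)): its argument vanishes at k = 3/4, a logarithmic branch point, modulus 3/4.
Branch term (-8/3)*log(1 - k/(6/5)): its argument vanishes at k = 6/5, a logarithmic branch point, modulus 6/5.
The radius of convergence is the smallest modulus among the singular points: 3/4.

The radius of convergence is 3/4.


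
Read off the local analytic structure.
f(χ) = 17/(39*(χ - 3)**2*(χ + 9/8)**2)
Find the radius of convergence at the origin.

Denominator factor (χ - 3)^2: pole of order 2 at 3, modulus 3.
Denominator factor (χ + 9/8)^2: pole of order 2 at -9/8, modulus 9/8.
The radius of convergence is the smallest modulus among the singular points: 9/8.

The radius of convergence is 9/8.


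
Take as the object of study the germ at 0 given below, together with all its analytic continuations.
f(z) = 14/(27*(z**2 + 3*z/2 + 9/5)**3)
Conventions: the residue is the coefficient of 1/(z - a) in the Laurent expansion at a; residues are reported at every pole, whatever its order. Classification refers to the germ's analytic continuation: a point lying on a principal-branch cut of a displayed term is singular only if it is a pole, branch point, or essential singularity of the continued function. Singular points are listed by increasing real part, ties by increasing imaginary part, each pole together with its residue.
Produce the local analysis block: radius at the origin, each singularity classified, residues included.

Denominator factor (z**2 + 3*z/2 + 9/5)^3: discriminant -99/20, complex-conjugate roots (-3/4) + ((3/20)*sqrt(55))*i and (-3/4) - ((3/20)*sqrt(55))*i; poles of order 3, moduli (3/5)*sqrt(5) and (3/5)*sqrt(5).
The radius of convergence is the smallest modulus among the singular points: (3/5)*sqrt(5).
The factor z**2 + 3*z/2 + 9/5 splits as (z - a)(z - a') with a = (-3/4) - ((3/20)*sqrt(55))*i, a' = (-3/4) + ((3/20)*sqrt(55))*i. At the order-3 pole a set g(z) = (z - a)^3*f(z) = [14/27] / (z - a')^3.
Order-3 pole: residue = g''(a)/2; g''((-3/4) - ((3/20)*sqrt(55))*i) = ((44800/2910897)*sqrt(55))*i, so the residue is ((22400/2910897)*sqrt(55))*i.
The factor z**2 + 3*z/2 + 9/5 splits as (z - a)(z - a') with a = (-3/4) + ((3/20)*sqrt(55))*i, a' = (-3/4) - ((3/20)*sqrt(55))*i. At the order-3 pole a set g(z) = (z - a)^3*f(z) = [14/27] / (z - a')^3.
Order-3 pole: residue = g''(a)/2; g''((-3/4) + ((3/20)*sqrt(55))*i) = -((44800/2910897)*sqrt(55))*i, so the residue is -((22400/2910897)*sqrt(55))*i.
List the singular points by increasing real part (a conjugate pair: the negative imaginary part first).

Radius of convergence at 0: (3/5)*sqrt(5).
At (-3/4) - ((3/20)*sqrt(55))*i: a pole of order 3; residue ((22400/2910897)*sqrt(55))*i.
At (-3/4) + ((3/20)*sqrt(55))*i: a pole of order 3; residue -((22400/2910897)*sqrt(55))*i.


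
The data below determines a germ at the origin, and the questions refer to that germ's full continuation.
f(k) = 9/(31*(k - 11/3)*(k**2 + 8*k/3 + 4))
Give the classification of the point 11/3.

The point is a pole of order 1.

The denominator factor k - 11/3 vanishes at 11/3 and appears to the power 1; the numerator there equals 9/31, nonzero, and no other factor vanishes.
Hence a pole whose order is the multiplicity, 1.


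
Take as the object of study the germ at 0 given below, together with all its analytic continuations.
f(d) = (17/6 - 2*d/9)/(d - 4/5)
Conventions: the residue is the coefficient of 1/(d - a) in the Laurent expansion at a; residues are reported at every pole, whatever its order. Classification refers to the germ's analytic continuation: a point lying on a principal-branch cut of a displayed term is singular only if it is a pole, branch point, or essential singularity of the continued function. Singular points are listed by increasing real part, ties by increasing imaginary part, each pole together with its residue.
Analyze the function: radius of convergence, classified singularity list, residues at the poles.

Denominator factor (d - 4/5): pole of order 1 at 4/5, modulus 4/5.
The radius of convergence is the smallest modulus among the singular points: 4/5.
At the order-1 pole 4/5 set g(d) = (d - (4/5))*f(d) = 17/6 - 2*d/9.
Simple pole: residue = g(a) at a = 4/5, which is 239/90.

Radius of convergence at 0: 4/5.
At 4/5: a pole of order 1; residue 239/90.


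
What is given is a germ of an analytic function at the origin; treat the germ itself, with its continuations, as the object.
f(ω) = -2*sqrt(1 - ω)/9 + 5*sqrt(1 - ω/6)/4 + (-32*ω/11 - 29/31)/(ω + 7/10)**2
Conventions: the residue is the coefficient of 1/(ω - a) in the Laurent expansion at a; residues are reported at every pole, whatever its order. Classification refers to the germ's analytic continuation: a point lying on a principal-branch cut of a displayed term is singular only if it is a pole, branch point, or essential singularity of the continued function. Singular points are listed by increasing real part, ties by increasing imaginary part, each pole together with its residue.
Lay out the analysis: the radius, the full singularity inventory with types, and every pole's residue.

Denominator factor (ω + 7/10)^2: pole of order 2 at -7/10, modulus 7/10.
Branch term (-2/9)*sqrt(1 - ω/(1)): its argument vanishes at ω = 1, a square-root branch point, modulus 1.
Branch term (5/4)*sqrt(1 - ω/(6)): its argument vanishes at ω = 6, a square-root branch point, modulus 6.
The radius of convergence is the smallest modulus among the singular points: 7/10.
The branch terms are analytic at -7/10 and contribute nothing to the residue; only the rational part matters.
At the order-2 pole -7/10 set g(ω) = (ω - (-7/10))^2*(rational part) = -32*ω/11 - 29/31.
Order-2 pole: residue = g'(a); g'(-7/10) = -32/11, so the residue is -32/11.
List the singular points by increasing real part (a conjugate pair: the negative imaginary part first).

Radius of convergence at 0: 7/10.
At -7/10: a pole of order 2; residue -32/11.
At 1: an algebraic (square-root) branch point.
At 6: an algebraic (square-root) branch point.


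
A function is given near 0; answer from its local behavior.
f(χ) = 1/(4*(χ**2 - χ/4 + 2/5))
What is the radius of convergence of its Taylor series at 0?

The radius of convergence is (1/5)*sqrt(10).

Denominator factor (χ**2 - χ/4 + 2/5): discriminant -123/80, complex-conjugate roots (1/8) + ((1/40)*sqrt(615))*i and (1/8) - ((1/40)*sqrt(615))*i; poles of order 1, moduli (1/5)*sqrt(10) and (1/5)*sqrt(10).
The radius of convergence is the smallest modulus among the singular points: (1/5)*sqrt(10).


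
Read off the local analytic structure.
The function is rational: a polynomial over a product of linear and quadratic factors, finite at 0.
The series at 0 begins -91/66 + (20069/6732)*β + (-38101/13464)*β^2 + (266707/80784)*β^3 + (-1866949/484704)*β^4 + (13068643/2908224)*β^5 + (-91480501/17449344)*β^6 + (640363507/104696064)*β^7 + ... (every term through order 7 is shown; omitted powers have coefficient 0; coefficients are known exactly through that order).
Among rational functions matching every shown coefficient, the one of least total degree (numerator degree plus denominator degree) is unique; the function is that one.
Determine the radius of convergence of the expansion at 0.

The radius of convergence is 6/7.

No rational of total degree below 3 reproduces all 8 coefficients; solving the [2/1] Pade equations on them gives f(β) = (5*β**2/9 + 20*β/17 - 13/11)/(β + 6/7), whose expansion matches every shown term.
Denominator factor (β + 6/7): pole of order 1 at -6/7, modulus 6/7.
The radius of convergence is the smallest modulus among the singular points: 6/7.


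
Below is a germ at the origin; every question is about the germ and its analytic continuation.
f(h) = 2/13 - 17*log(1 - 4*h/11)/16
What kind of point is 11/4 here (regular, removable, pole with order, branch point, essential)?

The point is a logarithmic branch point.

The term (-17/16)*log(1 - h/(11/4)) has argument 1 - 11/4/(11/4) = 0 at 11/4: a logarithmic (infinitely-sheeted) branch point; the remaining terms are analytic or single-valued there.


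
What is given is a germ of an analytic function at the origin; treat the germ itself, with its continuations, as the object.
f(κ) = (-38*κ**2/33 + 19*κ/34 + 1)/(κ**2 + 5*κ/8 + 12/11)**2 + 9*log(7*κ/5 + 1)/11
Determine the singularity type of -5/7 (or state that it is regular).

The point is a logarithmic branch point.

The term (9/11)*log(1 - κ/(-5/7)) has argument 1 - -5/7/(-5/7) = 0 at -5/7: a logarithmic (infinitely-sheeted) branch point; the remaining terms are analytic or single-valued there.


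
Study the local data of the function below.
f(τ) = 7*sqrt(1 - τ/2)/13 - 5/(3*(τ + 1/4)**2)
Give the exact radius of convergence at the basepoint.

Denominator factor (τ + 1/4)^2: pole of order 2 at -1/4, modulus 1/4.
Branch term (7/13)*sqrt(1 - τ/(2)): its argument vanishes at τ = 2, a square-root branch point, modulus 2.
The radius of convergence is the smallest modulus among the singular points: 1/4.

The radius of convergence is 1/4.


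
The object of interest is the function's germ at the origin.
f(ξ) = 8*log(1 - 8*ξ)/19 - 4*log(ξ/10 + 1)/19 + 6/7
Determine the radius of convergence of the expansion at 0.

The radius of convergence is 1/8.

Branch term (8/19)*log(1 - ξ/(1/8)): its argument vanishes at ξ = 1/8, a logarithmic branch point, modulus 1/8.
Branch term (-4/19)*log(1 - ξ/(-10)): its argument vanishes at ξ = -10, a logarithmic branch point, modulus 10.
The radius of convergence is the smallest modulus among the singular points: 1/8.


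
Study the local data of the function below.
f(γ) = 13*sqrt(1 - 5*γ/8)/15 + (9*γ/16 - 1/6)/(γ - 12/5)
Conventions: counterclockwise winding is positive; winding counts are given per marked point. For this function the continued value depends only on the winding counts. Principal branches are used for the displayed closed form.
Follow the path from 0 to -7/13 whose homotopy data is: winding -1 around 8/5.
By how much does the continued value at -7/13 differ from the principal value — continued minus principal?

The rational part is single-valued and drops out of the difference; each branch term changes only by its own monodromy.
(13/15)*sqrt(1 - γ/(8/5)): winding -1 is odd, the square root flips sign, contributing -2*(13/15)*sqrt(1 - (-7/13)/(8/5)) = -2*(13/15)*sqrt(139/104) = -(1/30)*sqrt(3614).
Summing the contributions at γ = -7/13 gives -(1/30)*sqrt(3614).

Continued minus principal equals -(1/30)*sqrt(3614).


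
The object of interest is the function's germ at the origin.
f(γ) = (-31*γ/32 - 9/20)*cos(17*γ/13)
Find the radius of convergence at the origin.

The radius of convergence is infinite.

The factor cos(17*γ/13) is entire and contributes no finite singular point.
The polynomial part has no poles.
No finite singular points: the Taylor series at 0 converges everywhere.


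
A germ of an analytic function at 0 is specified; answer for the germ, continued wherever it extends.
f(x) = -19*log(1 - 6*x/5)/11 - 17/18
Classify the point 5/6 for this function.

The term (-19/11)*log(1 - x/(5/6)) has argument 1 - 5/6/(5/6) = 0 at 5/6: a logarithmic (infinitely-sheeted) branch point; the remaining terms are analytic or single-valued there.

The point is a logarithmic branch point.


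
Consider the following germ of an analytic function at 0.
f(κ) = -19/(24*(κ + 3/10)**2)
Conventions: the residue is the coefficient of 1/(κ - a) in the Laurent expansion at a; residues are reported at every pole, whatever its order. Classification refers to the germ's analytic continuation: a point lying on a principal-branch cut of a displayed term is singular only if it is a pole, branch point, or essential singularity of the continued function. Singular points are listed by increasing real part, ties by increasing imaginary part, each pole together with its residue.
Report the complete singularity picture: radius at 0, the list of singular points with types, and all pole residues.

Denominator factor (κ + 3/10)^2: pole of order 2 at -3/10, modulus 3/10.
The radius of convergence is the smallest modulus among the singular points: 3/10.
At the order-2 pole -3/10 set g(κ) = (κ - (-3/10))^2*f(κ) = -19/24.
Order-2 pole: residue = g'(a); g'(-3/10) = 0, so the residue is 0.

Radius of convergence at 0: 3/10.
At -3/10: a pole of order 2; residue 0.


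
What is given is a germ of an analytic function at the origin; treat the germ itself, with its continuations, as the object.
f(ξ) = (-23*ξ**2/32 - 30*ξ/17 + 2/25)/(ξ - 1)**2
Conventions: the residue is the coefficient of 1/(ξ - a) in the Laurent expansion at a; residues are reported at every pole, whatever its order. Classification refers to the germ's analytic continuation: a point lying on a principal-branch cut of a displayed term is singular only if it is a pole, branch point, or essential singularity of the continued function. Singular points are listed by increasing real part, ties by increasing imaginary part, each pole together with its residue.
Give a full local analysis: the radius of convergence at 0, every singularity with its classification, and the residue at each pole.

Denominator factor (ξ - 1)^2: pole of order 2 at 1, modulus 1.
The radius of convergence is the smallest modulus among the singular points: 1.
At the order-2 pole 1 set g(ξ) = (ξ - (1))^2*f(ξ) = -23*ξ**2/32 - 30*ξ/17 + 2/25.
Order-2 pole: residue = g'(a); g'(1) = -871/272, so the residue is -871/272.

Radius of convergence at 0: 1.
At 1: a pole of order 2; residue -871/272.
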